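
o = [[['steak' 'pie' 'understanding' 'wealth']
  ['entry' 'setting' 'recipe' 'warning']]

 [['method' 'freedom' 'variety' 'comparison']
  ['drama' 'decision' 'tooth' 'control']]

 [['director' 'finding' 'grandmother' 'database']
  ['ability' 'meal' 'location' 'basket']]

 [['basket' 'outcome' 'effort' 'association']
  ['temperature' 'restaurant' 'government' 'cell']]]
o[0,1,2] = 'recipe'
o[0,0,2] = 'understanding'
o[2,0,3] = 'database'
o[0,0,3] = 'wealth'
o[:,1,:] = [['entry', 'setting', 'recipe', 'warning'], ['drama', 'decision', 'tooth', 'control'], ['ability', 'meal', 'location', 'basket'], ['temperature', 'restaurant', 'government', 'cell']]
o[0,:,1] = ['pie', 'setting']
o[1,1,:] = ['drama', 'decision', 'tooth', 'control']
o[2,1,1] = 'meal'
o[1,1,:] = ['drama', 'decision', 'tooth', 'control']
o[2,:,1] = ['finding', 'meal']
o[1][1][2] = 'tooth'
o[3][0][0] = 'basket'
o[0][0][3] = 'wealth'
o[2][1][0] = 'ability'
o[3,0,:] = ['basket', 'outcome', 'effort', 'association']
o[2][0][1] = 'finding'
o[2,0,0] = 'director'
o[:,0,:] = [['steak', 'pie', 'understanding', 'wealth'], ['method', 'freedom', 'variety', 'comparison'], ['director', 'finding', 'grandmother', 'database'], ['basket', 'outcome', 'effort', 'association']]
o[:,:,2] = [['understanding', 'recipe'], ['variety', 'tooth'], ['grandmother', 'location'], ['effort', 'government']]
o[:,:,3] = [['wealth', 'warning'], ['comparison', 'control'], ['database', 'basket'], ['association', 'cell']]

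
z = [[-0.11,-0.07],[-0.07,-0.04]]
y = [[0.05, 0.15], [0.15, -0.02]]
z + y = [[-0.06, 0.08], [0.08, -0.06]]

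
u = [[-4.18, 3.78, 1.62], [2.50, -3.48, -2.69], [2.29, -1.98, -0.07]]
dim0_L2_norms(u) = [5.38, 5.51, 3.14]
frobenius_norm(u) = 8.32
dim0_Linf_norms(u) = [4.18, 3.78, 2.69]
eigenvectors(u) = [[0.72, -0.66, -0.2],  [-0.6, -0.73, -0.59],  [-0.35, 0.19, 0.78]]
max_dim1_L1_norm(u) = 9.58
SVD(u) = [[-0.72,-0.33,0.62], [0.6,-0.73,0.31], [0.35,0.60,0.72]] @ diag([8.142195996783732, 1.6700330267952117, 0.258329323484918]) @ [[0.65, -0.68, -0.34], [0.53, 0.09, 0.84], [-0.54, -0.73, 0.42]]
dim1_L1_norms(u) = [9.58, 8.67, 4.34]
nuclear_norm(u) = 10.07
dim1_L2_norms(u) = [5.86, 5.06, 3.03]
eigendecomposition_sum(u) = [[-3.77, 3.99, 2.1], [3.12, -3.3, -1.73], [1.85, -1.95, -1.03]] + [[-0.32, -0.23, -0.26], [-0.35, -0.25, -0.28], [0.09, 0.07, 0.07]] + [[-0.09,0.02,-0.22], [-0.27,0.07,-0.67], [0.35,-0.09,0.88]]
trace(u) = -7.73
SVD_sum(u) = [[-3.80, 3.94, 2.01], [3.20, -3.32, -1.69], [1.86, -1.93, -0.98]] + [[-0.29,-0.05,-0.46], [-0.65,-0.11,-1.03], [0.53,0.09,0.84]] + [[-0.09, -0.12, 0.07], [-0.04, -0.06, 0.03], [-0.10, -0.14, 0.08]]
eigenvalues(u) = [-8.1, -0.5, 0.87]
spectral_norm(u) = 8.14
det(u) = 3.51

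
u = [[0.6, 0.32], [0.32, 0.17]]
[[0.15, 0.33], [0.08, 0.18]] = u@[[0.16, 0.16], [0.16, 0.74]]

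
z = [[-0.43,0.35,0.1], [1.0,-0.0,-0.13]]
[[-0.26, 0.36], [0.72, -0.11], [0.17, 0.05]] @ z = [[0.47, -0.09, -0.07], [-0.42, 0.25, 0.09], [-0.02, 0.06, 0.01]]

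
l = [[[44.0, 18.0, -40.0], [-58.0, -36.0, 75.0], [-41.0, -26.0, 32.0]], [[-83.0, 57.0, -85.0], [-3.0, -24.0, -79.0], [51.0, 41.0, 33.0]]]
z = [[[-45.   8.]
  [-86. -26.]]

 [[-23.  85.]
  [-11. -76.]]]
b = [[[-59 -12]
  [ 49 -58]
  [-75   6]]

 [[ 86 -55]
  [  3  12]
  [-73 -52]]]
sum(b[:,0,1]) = -67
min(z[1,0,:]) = -23.0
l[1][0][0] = -83.0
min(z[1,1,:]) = -76.0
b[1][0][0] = 86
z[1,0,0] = -23.0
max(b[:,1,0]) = 49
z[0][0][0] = -45.0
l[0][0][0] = 44.0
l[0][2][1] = -26.0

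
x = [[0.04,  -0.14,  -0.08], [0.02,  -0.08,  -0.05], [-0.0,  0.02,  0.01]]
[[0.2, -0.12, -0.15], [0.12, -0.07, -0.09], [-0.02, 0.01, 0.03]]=x @ [[0.71, -1.02, 0.63], [-0.44, 0.53, 1.21], [-1.42, 0.05, 0.11]]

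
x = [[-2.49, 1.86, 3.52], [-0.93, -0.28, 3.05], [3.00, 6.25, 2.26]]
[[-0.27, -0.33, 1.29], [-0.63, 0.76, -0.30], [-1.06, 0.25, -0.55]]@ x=[[4.85, 7.65, 0.96],[-0.04, -3.26, -0.58],[0.76, -5.48, -4.21]]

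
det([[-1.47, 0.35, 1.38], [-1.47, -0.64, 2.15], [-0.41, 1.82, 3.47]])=6.439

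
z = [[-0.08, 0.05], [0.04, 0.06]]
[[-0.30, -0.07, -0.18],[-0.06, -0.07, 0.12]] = z@[[2.21, 0.13, 2.51], [-2.45, -1.23, 0.41]]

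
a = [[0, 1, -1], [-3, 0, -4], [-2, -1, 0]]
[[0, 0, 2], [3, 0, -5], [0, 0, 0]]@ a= [[-4, -2, 0], [10, 8, -3], [0, 0, 0]]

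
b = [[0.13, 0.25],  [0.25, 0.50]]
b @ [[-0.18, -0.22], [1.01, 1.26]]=[[0.23, 0.29], [0.46, 0.57]]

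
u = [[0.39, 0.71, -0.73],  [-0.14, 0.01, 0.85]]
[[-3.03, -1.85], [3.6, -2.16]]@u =[[-0.92, -2.17, 0.64],[1.71, 2.53, -4.46]]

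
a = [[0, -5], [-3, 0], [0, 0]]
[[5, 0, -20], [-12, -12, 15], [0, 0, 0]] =a@ [[4, 4, -5], [-1, 0, 4]]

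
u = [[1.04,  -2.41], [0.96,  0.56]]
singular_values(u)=[2.63, 1.1]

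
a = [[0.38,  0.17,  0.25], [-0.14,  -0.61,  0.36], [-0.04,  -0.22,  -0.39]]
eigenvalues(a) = [(0.35+0j), (-0.49+0.28j), (-0.49-0.28j)]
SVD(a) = [[0.27, -0.69, -0.68], [-0.96, -0.28, -0.1], [-0.12, 0.67, -0.73]] @ diag([0.7348432150542262, 0.5964950268168824, 0.2517918431393179]) @ [[0.33, 0.89, -0.31], [-0.42, -0.16, -0.89], [-0.85, 0.42, 0.32]]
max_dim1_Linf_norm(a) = 0.61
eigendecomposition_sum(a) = [[(0.36+0j), (0.03+0j), 0.14+0.00j], [(-0.05+0j), -0.00+0.00j, (-0.02+0j)], [(-0+0j), -0.00+0.00j, -0.00+0.00j]] + [[(0.01+0.01j), (0.07+0.07j), 0.06-0.12j], [-0.04+0.01j, (-0.3+0.04j), 0.19+0.37j], [-0.02-0.03j, -0.11-0.19j, (-0.19+0.23j)]] + [[0.01-0.01j, (0.07-0.07j), 0.06+0.12j], [(-0.04-0.01j), (-0.3-0.04j), (0.19-0.37j)], [(-0.02+0.03j), -0.11+0.19j, -0.19-0.23j]]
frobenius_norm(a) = 0.98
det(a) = 0.11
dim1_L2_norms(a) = [0.49, 0.72, 0.45]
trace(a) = -0.62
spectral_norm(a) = 0.73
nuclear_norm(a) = 1.58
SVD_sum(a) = [[0.06, 0.18, -0.06], [-0.23, -0.63, 0.22], [-0.03, -0.08, 0.03]] + [[0.17, 0.07, 0.37],[0.07, 0.03, 0.15],[-0.17, -0.07, -0.36]] + [[0.14, -0.07, -0.05], [0.02, -0.01, -0.01], [0.16, -0.08, -0.06]]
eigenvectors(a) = [[0.99+0.00j,(0.15+0.2j),(0.15-0.2j)], [-0.15+0.00j,(-0.78+0j),-0.78-0.00j], [(-0.01+0j),(-0.21-0.53j),-0.21+0.53j]]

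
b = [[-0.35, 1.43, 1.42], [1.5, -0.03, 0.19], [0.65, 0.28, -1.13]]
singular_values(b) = [2.23, 1.55, 0.94]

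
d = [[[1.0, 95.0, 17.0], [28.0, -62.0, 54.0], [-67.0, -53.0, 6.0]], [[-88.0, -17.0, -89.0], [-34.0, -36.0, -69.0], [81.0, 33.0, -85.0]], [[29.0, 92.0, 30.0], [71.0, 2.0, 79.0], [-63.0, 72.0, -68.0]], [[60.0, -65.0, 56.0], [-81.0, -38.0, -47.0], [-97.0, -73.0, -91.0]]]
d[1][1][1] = -36.0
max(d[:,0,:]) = 95.0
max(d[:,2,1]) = 72.0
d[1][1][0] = -34.0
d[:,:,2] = [[17.0, 54.0, 6.0], [-89.0, -69.0, -85.0], [30.0, 79.0, -68.0], [56.0, -47.0, -91.0]]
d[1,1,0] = -34.0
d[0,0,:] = [1.0, 95.0, 17.0]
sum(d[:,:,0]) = -160.0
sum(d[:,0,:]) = 121.0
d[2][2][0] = -63.0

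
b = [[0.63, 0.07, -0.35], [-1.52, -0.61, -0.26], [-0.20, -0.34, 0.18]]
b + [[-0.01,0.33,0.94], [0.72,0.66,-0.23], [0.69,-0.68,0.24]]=[[0.62,0.40,0.59], [-0.80,0.05,-0.49], [0.49,-1.02,0.42]]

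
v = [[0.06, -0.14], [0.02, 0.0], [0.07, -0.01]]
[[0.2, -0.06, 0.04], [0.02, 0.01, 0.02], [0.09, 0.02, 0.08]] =v@[[1.13, 0.41, 1.21], [-0.98, 0.59, 0.21]]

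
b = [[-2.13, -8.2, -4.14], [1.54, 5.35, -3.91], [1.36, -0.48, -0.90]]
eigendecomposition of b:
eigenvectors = [[(0.91+0j), (0.91-0j), 0.68+0.00j],[-0.08-0.24j, -0.08+0.24j, -0.70+0.00j],[(-0.01-0.34j), -0.01+0.34j, 0.21+0.00j]]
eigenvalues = [(-1.36+3.74j), (-1.36-3.74j), (5.04+0j)]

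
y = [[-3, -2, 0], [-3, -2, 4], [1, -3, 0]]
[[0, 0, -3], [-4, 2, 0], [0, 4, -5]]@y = [[-3, 9, 0], [6, 4, 8], [-17, 7, 16]]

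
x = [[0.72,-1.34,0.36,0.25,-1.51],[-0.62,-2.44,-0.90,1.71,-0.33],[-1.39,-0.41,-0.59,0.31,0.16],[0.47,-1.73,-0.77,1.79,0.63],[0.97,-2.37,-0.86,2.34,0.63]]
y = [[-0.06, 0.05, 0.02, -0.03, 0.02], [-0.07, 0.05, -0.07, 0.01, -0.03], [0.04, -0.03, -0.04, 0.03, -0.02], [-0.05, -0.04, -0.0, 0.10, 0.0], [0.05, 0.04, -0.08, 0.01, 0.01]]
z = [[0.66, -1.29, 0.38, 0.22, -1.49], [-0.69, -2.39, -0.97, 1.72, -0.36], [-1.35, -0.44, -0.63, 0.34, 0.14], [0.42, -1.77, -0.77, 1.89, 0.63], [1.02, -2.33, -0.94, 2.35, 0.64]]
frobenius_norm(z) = 6.20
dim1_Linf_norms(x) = [1.51, 2.44, 1.39, 1.79, 2.37]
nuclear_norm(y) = 0.43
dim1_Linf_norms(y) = [0.06, 0.07, 0.04, 0.1, 0.08]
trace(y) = 0.06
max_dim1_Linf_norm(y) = 0.1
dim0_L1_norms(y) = [0.27, 0.21, 0.21, 0.18, 0.08]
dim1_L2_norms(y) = [0.09, 0.12, 0.07, 0.12, 0.1]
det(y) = 0.00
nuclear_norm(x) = 9.51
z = y + x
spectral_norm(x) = 5.47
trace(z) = 0.17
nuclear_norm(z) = 9.65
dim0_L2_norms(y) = [0.12, 0.1, 0.12, 0.11, 0.04]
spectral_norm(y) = 0.13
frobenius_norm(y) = 0.23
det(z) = -0.03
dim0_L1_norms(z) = [4.14, 8.22, 3.69, 6.52, 3.26]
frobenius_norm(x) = 6.17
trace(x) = 0.11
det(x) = 0.00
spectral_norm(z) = 5.50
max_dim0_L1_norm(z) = 8.22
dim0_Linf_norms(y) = [0.07, 0.05, 0.08, 0.1, 0.03]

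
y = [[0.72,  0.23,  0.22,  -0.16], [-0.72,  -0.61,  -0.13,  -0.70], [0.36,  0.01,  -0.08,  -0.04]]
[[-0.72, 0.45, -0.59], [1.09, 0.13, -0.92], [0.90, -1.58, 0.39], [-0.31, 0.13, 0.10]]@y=[[-1.05, -0.45, -0.17, -0.18], [0.36, 0.16, 0.3, -0.23], [1.93, 1.17, 0.37, 0.95], [-0.28, -0.15, -0.09, -0.05]]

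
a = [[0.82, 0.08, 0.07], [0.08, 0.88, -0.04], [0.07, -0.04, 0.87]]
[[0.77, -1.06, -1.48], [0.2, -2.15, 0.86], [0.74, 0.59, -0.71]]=a @[[0.85, -1.12, -1.86], [0.19, -2.31, 1.12], [0.79, 0.66, -0.62]]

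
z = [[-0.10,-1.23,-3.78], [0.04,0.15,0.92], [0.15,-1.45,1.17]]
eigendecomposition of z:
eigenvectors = [[(1+0j),-0.92+0.00j,(-0.92-0j)], [(0.06+0j),0.21+0.03j,(0.21-0.03j)], [-0.05+0.00j,0.10+0.30j,(0.1-0.3j)]]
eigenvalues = [(0.02+0j), (0.6+1.27j), (0.6-1.27j)]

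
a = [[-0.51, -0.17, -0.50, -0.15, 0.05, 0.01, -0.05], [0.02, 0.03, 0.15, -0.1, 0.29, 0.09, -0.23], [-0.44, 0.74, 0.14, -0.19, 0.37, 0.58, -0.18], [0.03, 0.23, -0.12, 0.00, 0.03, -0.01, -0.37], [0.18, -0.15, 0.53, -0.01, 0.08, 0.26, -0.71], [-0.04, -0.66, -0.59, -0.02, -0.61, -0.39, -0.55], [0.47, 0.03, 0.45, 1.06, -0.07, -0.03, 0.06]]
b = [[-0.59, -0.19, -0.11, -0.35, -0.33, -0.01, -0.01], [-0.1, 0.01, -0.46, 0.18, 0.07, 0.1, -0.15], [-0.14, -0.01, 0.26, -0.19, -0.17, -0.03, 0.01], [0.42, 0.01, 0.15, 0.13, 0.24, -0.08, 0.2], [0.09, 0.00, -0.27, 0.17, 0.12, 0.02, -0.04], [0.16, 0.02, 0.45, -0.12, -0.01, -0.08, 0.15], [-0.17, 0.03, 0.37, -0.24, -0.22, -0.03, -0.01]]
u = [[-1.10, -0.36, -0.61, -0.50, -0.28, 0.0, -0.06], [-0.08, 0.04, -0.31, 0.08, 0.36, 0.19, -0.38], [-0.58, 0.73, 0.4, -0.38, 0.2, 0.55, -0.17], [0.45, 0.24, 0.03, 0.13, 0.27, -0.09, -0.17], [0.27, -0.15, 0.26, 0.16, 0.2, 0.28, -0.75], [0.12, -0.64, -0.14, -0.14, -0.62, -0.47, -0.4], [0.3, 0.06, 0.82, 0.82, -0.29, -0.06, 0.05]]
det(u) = -0.02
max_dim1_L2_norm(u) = 1.43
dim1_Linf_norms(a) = [0.51, 0.29, 0.74, 0.37, 0.71, 0.66, 1.06]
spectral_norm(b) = 1.05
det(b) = -0.00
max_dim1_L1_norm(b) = 1.59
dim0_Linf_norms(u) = [1.1, 0.73, 0.82, 0.82, 0.62, 0.55, 0.75]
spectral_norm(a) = 1.58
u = b + a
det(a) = -0.00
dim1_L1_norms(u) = [2.91, 1.44, 3.01, 1.38, 2.07, 2.53, 2.4]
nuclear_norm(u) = 6.16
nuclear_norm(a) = 5.36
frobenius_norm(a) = 2.52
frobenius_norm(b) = 1.44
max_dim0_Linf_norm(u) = 1.1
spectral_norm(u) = 1.85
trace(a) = -0.59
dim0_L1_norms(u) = [2.9, 2.22, 2.57, 2.21, 2.22, 1.64, 1.98]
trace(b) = -0.16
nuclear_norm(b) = 2.28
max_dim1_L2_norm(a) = 1.27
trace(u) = -0.75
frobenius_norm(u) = 2.83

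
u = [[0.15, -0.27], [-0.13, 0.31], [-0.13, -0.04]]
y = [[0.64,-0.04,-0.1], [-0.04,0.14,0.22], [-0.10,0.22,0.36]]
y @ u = [[0.11, -0.18], [-0.05, 0.05], [-0.09, 0.08]]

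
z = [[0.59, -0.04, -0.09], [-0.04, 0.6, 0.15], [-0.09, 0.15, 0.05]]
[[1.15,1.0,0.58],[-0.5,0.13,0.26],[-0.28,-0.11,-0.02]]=z @ [[1.86, 1.78, 1.01], [-0.63, 0.23, 0.52], [-0.35, 0.4, -0.07]]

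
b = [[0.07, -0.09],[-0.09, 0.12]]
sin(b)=[[0.07, -0.09],[-0.09, 0.12]]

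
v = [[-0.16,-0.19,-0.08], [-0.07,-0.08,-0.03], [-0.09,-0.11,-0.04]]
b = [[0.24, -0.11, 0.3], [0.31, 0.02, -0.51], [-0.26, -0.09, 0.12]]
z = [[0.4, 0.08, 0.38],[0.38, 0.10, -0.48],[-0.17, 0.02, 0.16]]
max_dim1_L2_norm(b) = 0.6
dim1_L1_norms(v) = [0.43, 0.18, 0.24]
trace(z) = 0.66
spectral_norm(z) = 0.66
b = v + z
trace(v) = -0.28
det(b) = -0.03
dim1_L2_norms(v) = [0.26, 0.11, 0.15]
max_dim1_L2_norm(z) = 0.62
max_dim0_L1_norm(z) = 1.02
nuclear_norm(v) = 0.33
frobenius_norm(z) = 0.87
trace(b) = 0.38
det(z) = 0.02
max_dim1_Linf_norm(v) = 0.19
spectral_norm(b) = 0.66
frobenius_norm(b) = 0.78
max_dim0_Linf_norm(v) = 0.19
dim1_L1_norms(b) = [0.65, 0.84, 0.47]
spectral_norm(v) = 0.32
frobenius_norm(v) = 0.32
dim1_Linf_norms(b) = [0.3, 0.51, 0.26]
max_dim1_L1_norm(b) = 0.84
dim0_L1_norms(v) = [0.32, 0.38, 0.15]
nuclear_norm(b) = 1.16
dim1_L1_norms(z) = [0.86, 0.96, 0.35]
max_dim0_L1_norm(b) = 0.93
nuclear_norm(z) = 1.28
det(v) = -0.00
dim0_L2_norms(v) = [0.2, 0.23, 0.09]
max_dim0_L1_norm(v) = 0.38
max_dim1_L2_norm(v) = 0.26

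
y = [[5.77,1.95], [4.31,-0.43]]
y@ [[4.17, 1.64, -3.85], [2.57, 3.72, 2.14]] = [[29.07, 16.72, -18.04], [16.87, 5.47, -17.51]]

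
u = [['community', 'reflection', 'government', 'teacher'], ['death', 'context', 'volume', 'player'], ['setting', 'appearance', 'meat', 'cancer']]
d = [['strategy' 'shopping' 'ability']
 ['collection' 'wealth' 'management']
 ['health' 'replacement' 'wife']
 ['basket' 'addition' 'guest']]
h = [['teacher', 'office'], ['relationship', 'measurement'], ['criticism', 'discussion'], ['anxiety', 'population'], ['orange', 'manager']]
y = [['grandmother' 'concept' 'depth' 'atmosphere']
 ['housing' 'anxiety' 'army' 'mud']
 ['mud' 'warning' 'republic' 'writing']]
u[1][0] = 'death'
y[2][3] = 'writing'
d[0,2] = 'ability'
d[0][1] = 'shopping'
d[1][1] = 'wealth'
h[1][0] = 'relationship'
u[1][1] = 'context'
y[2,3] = 'writing'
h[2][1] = 'discussion'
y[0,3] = 'atmosphere'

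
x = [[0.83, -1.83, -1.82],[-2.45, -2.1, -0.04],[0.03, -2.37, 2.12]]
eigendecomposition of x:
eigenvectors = [[0.48+0.00j, (0.67+0j), 0.67-0.00j], [(0.81+0j), (-0.35+0.12j), (-0.35-0.12j)], [(0.34+0j), -0.16-0.62j, -0.16+0.62j]]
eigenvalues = [(-3.56+0j), (2.2+1.37j), (2.2-1.37j)]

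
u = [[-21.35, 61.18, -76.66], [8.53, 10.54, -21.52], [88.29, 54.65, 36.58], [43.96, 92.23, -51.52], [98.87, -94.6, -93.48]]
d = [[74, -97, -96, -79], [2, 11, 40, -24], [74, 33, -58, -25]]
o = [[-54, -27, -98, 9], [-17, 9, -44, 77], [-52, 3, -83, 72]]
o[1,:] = [-17, 9, -44, 77]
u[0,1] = 61.18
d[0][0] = 74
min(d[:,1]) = -97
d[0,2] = -96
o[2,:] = [-52, 3, -83, 72]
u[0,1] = 61.18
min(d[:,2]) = -96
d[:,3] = [-79, -24, -25]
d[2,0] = 74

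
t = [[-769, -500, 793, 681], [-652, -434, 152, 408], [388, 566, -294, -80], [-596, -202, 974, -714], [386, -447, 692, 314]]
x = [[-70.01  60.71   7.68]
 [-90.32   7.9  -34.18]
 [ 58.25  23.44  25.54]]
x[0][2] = 7.68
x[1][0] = -90.32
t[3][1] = -202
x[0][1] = 60.71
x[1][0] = -90.32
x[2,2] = 25.54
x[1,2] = -34.18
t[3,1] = -202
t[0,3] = 681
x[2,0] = 58.25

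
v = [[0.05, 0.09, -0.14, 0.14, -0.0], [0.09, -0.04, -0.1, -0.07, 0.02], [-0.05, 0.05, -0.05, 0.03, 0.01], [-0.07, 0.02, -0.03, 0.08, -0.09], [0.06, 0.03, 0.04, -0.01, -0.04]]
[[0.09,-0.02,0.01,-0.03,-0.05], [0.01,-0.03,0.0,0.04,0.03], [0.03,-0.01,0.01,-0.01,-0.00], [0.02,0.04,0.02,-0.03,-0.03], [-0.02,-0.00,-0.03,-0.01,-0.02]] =v @ [[0.01, -0.11, -0.25, 0.03, -0.18], [0.15, -0.29, -0.30, -0.25, -0.2], [-0.29, 0.11, -0.19, -0.13, -0.12], [0.27, 0.21, 0.13, -0.18, -0.30], [0.15, -0.29, 0.05, 0.14, 0.15]]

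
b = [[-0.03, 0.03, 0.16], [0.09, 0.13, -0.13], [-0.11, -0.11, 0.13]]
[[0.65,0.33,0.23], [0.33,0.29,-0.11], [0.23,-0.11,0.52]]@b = [[-0.02,0.04,0.09], [0.03,0.06,0.0], [-0.07,-0.06,0.12]]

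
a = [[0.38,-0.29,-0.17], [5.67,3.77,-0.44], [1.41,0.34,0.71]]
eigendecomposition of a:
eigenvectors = [[(-0.11+0j), (0.35-0.1j), 0.35+0.10j], [0.99+0.00j, (-0.7+0j), -0.70-0.00j], [(0.08+0j), (-0.09-0.61j), (-0.09+0.61j)]]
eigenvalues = [(3.11+0j), (0.88+0.44j), (0.88-0.44j)]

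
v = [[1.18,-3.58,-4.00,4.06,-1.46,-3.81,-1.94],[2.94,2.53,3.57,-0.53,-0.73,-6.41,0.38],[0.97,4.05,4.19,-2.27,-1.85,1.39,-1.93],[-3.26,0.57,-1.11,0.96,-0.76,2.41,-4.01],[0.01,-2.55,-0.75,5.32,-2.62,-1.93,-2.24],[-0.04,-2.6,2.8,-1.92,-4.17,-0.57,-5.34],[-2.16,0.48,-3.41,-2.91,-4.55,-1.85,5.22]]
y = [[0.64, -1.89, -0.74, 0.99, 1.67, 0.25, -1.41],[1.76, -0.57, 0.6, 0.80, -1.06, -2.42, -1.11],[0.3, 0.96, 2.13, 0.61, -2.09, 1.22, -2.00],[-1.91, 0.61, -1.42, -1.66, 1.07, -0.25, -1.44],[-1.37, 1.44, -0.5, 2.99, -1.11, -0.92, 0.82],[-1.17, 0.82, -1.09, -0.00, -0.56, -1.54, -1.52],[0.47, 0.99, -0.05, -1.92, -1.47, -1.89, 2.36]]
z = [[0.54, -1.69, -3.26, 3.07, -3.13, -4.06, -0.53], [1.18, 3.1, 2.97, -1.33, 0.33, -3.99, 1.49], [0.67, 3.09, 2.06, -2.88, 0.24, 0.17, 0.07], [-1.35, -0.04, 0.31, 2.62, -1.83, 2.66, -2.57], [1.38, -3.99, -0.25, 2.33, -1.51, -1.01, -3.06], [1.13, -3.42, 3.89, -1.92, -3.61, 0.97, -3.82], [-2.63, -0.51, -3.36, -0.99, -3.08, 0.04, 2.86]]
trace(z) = 10.64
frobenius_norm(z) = 16.48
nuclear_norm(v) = 47.26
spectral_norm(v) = 11.52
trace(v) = 10.89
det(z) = 706.12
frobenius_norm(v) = 20.33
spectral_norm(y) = 5.02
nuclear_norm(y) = 21.49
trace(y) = 0.25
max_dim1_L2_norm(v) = 8.74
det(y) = -0.79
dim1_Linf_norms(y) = [1.89, 2.42, 2.13, 1.91, 2.99, 1.54, 2.36]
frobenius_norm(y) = 9.55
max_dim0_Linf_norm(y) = 2.99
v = y + z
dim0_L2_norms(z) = [3.75, 7.06, 7.09, 6.04, 6.17, 6.44, 6.42]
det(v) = -150538.67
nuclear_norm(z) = 36.21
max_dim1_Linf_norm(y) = 2.99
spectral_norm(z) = 10.27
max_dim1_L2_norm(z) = 7.77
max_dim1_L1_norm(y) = 9.31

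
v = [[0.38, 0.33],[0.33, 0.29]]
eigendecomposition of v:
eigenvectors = [[0.75, -0.66],[0.66, 0.75]]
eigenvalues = [0.67, 0.0]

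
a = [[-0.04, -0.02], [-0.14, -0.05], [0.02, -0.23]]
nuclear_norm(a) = 0.38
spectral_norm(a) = 0.24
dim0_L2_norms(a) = [0.15, 0.24]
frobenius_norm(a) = 0.28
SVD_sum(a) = [[-0.0, -0.02], [-0.01, -0.06], [-0.02, -0.23]] + [[-0.04, 0.00],  [-0.13, 0.01],  [0.04, -0.0]]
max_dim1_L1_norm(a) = 0.25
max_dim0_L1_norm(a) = 0.3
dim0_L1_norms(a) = [0.2, 0.3]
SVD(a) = [[-0.1,  0.26], [-0.26,  0.92], [-0.96,  -0.28]] @ diag([0.23684771223994983, 0.1459560249071684]) @ [[0.09, 1.00], [-1.00, 0.09]]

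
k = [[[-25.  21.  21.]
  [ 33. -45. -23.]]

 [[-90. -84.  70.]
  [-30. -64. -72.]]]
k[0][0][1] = 21.0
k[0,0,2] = 21.0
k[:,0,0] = [-25.0, -90.0]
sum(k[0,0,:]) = 17.0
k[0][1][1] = -45.0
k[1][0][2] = 70.0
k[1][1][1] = -64.0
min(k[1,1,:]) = -72.0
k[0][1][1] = -45.0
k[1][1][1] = -64.0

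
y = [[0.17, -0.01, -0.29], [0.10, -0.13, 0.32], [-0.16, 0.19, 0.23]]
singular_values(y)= [0.51, 0.3, 0.09]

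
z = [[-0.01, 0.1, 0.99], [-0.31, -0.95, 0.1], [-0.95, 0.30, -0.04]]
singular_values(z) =[1.01, 1.0, 0.99]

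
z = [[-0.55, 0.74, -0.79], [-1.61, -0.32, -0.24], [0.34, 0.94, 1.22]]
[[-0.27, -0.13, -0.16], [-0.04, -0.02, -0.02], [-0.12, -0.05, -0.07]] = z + [[0.28,-0.87,0.63], [1.57,0.3,0.22], [-0.46,-0.99,-1.29]]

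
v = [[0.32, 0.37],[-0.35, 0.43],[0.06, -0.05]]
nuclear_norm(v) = 1.05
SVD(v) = [[-0.44, 0.90], [-0.89, -0.43], [0.11, 0.09]] @ diag([0.5794684355410347, 0.46585011775422547]) @ [[0.31, -0.95], [0.95, 0.31]]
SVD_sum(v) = [[-0.08, 0.24], [-0.16, 0.49], [0.02, -0.06]] + [[0.40, 0.13], [-0.19, -0.06], [0.04, 0.01]]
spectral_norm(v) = 0.58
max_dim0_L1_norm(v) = 0.85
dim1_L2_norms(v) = [0.49, 0.55, 0.08]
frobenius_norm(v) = 0.74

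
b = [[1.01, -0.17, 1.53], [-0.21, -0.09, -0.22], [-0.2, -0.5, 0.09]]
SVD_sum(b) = [[1.02, -0.15, 1.53], [-0.16, 0.02, -0.24], [0.0, -0.00, 0.00]] + [[-0.01, -0.02, 0.0], [-0.05, -0.12, 0.02], [-0.2, -0.50, 0.09]] + [[-0.0, 0.00, 0.0], [-0.0, 0.00, 0.00], [0.00, -0.0, -0.00]]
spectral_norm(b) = 1.86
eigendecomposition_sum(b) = [[0.87,-1.36,2.2], [-0.17,0.26,-0.43], [-0.12,0.19,-0.30]] + [[-0.03, -0.18, 0.05], [0.01, 0.09, -0.02], [0.02, 0.12, -0.03]] + [[0.17, 1.36, -0.72], [-0.05, -0.44, 0.23], [-0.10, -0.81, 0.43]]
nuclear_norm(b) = 2.43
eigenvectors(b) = [[0.97,  0.76,  -0.83], [-0.19,  -0.37,  0.27], [-0.13,  -0.53,  0.49]]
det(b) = 0.00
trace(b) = 1.01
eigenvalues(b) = [0.83, 0.02, 0.15]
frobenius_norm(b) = 1.95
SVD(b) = [[-0.99, -0.03, -0.15],[0.16, -0.23, -0.96],[-0.00, -0.97, 0.23]] @ diag([1.8639383596865466, 0.5606467566445084, 0.0030009253607599256]) @ [[-0.55, 0.08, -0.83], [0.37, 0.91, -0.16], [0.75, -0.40, -0.54]]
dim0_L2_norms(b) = [1.05, 0.54, 1.55]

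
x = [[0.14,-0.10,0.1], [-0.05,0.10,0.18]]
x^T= [[0.14, -0.05],[-0.1, 0.10],[0.1, 0.18]]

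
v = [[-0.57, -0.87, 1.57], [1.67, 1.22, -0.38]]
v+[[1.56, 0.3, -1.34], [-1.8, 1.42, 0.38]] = [[0.99,-0.57,0.23], [-0.13,2.64,0.00]]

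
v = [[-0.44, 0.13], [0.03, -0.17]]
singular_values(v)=[0.47, 0.15]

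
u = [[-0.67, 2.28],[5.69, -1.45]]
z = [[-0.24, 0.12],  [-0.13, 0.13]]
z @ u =[[0.84, -0.72], [0.83, -0.48]]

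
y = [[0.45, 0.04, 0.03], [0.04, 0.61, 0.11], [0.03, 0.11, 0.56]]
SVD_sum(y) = [[0.03, 0.1, 0.08], [0.10, 0.42, 0.33], [0.08, 0.33, 0.26]] + [[0.0, 0.01, -0.02], [0.01, 0.18, -0.23], [-0.02, -0.23, 0.29]] + [[0.42, -0.08, -0.04],[-0.08, 0.01, 0.01],[-0.04, 0.01, 0.00]]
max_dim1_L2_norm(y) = 0.62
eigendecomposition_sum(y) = [[0.03, 0.1, 0.08], [0.10, 0.42, 0.33], [0.08, 0.33, 0.26]] + [[0.42, -0.08, -0.04], [-0.08, 0.01, 0.01], [-0.04, 0.01, 0.0]] + [[0.00,0.01,-0.02], [0.01,0.18,-0.23], [-0.02,-0.23,0.29]]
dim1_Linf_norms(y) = [0.45, 0.61, 0.56]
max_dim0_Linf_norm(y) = 0.61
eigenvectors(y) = [[0.19,0.98,-0.05], [0.77,-0.18,-0.62], [0.61,-0.08,0.79]]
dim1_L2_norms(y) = [0.45, 0.62, 0.57]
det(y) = 0.15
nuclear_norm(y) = 1.62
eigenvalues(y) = [0.71, 0.44, 0.47]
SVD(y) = [[0.19,0.05,-0.98], [0.77,0.62,0.18], [0.61,-0.79,0.08]] @ diag([0.707505218988971, 0.47226304561521226, 0.44023173539581756]) @ [[0.19, 0.77, 0.61], [0.05, 0.62, -0.79], [-0.98, 0.18, 0.08]]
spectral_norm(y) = 0.71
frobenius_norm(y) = 0.96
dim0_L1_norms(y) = [0.52, 0.76, 0.7]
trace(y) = 1.62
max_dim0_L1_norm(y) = 0.76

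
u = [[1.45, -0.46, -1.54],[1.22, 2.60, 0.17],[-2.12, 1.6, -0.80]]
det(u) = -15.19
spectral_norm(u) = 3.15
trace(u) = 3.25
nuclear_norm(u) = 7.66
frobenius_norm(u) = 4.55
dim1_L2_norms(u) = [2.16, 2.88, 2.77]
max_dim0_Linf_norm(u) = 2.6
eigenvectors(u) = [[0.39+0.00j, (-0.03+0.59j), (-0.03-0.59j)], [-0.14+0.00j, (0.66+0j), 0.66-0.00j], [0.91+0.00j, (0.2-0.43j), 0.20+0.43j]]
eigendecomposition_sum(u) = [[-0.45-0.00j, (0.17-0j), -0.62+0.00j], [(0.16+0j), (-0.06+0j), 0.22-0.00j], [-1.04-0.00j, 0.40-0.00j, (-1.45+0j)]] + [[(0.95+0.52j), (-0.32+1.18j), (-0.46-0.04j)],[(0.53-1.08j), 1.33+0.29j, (-0.03+0.51j)],[-0.54-0.67j, (0.6-0.77j), (0.32+0.17j)]] + [[0.95-0.52j, -0.32-1.18j, -0.46+0.04j], [(0.53+1.08j), 1.33-0.29j, -0.03-0.51j], [(-0.54+0.67j), 0.60+0.77j, (0.32-0.17j)]]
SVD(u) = [[-0.33, -0.44, 0.83], [0.58, -0.79, -0.19], [0.75, 0.42, 0.52]] @ diag([3.1548318713640047, 2.7732410503775293, 1.7359636919955543]) @ [[-0.43, 0.9, 0.0], [-0.9, -0.43, 0.08], [-0.07, -0.03, -1.0]]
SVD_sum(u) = [[0.45, -0.94, -0.00], [-0.78, 1.65, 0.01], [-1.01, 2.12, 0.01]] + [[1.1, 0.52, -0.09], [1.98, 0.94, -0.17], [-1.05, -0.50, 0.09]] + [[-0.10, -0.04, -1.44], [0.02, 0.01, 0.33], [-0.06, -0.03, -0.9]]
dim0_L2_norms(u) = [2.84, 3.09, 1.74]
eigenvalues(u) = [(-1.96+0j), (2.6+0.99j), (2.6-0.99j)]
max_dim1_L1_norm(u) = 4.52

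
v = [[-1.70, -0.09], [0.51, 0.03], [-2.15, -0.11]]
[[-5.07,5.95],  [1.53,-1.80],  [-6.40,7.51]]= v @ [[2.8, -3.26],[3.42, -4.54]]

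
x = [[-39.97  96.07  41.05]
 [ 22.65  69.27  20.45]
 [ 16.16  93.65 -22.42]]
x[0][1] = 96.07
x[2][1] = 93.65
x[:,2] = [41.05, 20.45, -22.42]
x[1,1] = 69.27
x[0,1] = 96.07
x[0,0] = -39.97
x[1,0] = 22.65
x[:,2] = [41.05, 20.45, -22.42]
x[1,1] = 69.27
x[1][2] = 20.45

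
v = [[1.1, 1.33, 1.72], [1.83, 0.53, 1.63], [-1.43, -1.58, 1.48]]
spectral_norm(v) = 3.48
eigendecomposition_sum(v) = [[(-0.35+0j), (0.36-0j), 0.00-0.00j], [(0.41-0j), (-0.42+0j), -0.01+0.00j], [(0.06-0j), (-0.07+0j), -0.00+0.00j]] + [[(0.73+0.43j), 0.48+0.49j, (0.86-0.75j)], [0.71+0.41j, 0.48+0.46j, (0.82-0.74j)], [(-0.75+0.82j), (-0.76+0.5j), (0.74+1.3j)]] + [[0.73-0.43j, (0.48-0.49j), 0.86+0.75j], [0.71-0.41j, 0.48-0.46j, 0.82+0.74j], [-0.75-0.82j, (-0.76-0.5j), (0.74-1.3j)]]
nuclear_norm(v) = 6.75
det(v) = -6.68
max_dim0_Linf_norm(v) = 1.83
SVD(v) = [[-0.67, 0.18, -0.72], [-0.69, 0.21, 0.69], [0.28, 0.96, -0.01]] @ diag([3.4751184702407474, 2.5085360481040433, 0.7658319092034213]) @ [[-0.69, -0.49, -0.54], [-0.32, -0.47, 0.83], [0.65, -0.74, -0.17]]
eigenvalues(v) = [(-0.78+0j), (1.94+2.2j), (1.94-2.2j)]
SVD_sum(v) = [[1.60, 1.13, 1.25], [1.65, 1.17, 1.29], [-0.66, -0.47, -0.52]] + [[-0.14,-0.21,0.38],[-0.17,-0.24,0.43],[-0.76,-1.12,1.99]] + [[-0.36, 0.41, 0.09],[0.35, -0.39, -0.09],[-0.01, 0.01, 0.00]]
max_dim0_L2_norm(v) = 2.79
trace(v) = 3.11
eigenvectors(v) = [[0.65+0.00j,0.10+0.51j,(0.1-0.51j)], [(-0.75+0j),0.11+0.49j,0.11-0.49j], [(-0.12+0j),-0.69+0.00j,-0.69-0.00j]]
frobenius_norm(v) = 4.35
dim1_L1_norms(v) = [4.15, 3.99, 4.49]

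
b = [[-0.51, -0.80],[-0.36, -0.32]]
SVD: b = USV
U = [[-0.90, -0.44],  [-0.44, 0.9]]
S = [1.06, 0.12]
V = [[0.58,0.81], [-0.81,0.58]]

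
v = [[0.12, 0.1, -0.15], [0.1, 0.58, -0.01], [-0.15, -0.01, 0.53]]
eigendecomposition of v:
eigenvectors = [[0.94,  -0.32,  -0.13],[-0.17,  -0.77,  0.62],[0.29,  0.56,  0.78]]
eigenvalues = [0.05, 0.63, 0.55]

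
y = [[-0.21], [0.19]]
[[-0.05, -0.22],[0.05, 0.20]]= y @ [[0.24, 1.03]]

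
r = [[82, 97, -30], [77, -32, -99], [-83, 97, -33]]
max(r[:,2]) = -30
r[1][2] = -99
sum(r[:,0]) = 76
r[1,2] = -99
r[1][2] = -99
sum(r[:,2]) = -162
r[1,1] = -32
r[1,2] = -99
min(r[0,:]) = -30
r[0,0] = 82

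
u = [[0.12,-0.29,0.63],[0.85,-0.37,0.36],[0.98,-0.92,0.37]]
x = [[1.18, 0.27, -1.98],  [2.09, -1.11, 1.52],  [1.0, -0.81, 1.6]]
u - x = [[-1.06, -0.56, 2.61], [-1.24, 0.74, -1.16], [-0.02, -0.11, -1.23]]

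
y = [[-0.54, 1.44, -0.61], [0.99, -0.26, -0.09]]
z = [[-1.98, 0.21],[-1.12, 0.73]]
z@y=[[1.28, -2.91, 1.19], [1.33, -1.80, 0.62]]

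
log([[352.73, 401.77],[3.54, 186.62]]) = [[5.86, 1.55], [0.01, 5.22]]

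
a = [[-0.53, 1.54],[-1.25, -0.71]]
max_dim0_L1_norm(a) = 2.25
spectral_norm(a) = 1.70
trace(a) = -1.24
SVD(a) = [[-0.88, 0.47], [0.47, 0.88]] @ diag([1.6972334409371566, 1.3559124776196363]) @ [[-0.07, -1.0], [-1.0, 0.07]]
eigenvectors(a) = [[(0.74+0j), (0.74-0j)], [(-0.04+0.67j), -0.04-0.67j]]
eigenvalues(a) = [(-0.62+1.38j), (-0.62-1.38j)]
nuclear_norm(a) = 3.05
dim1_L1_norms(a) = [2.07, 1.96]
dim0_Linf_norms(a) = [1.25, 1.54]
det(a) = 2.30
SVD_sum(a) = [[0.1, 1.5], [-0.05, -0.79]] + [[-0.63,  0.04], [-1.20,  0.08]]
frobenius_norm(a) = 2.17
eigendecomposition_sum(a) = [[-0.26+0.71j, 0.77+0.34j],[-0.62-0.28j, (-0.36+0.67j)]] + [[-0.26-0.71j, 0.77-0.34j], [(-0.62+0.28j), -0.36-0.67j]]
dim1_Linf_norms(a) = [1.54, 1.25]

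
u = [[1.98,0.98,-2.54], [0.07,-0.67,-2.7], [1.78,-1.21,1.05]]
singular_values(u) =[4.04, 2.47, 1.55]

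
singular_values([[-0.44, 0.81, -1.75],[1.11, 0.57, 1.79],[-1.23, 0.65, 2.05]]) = [3.25, 1.76, 1.07]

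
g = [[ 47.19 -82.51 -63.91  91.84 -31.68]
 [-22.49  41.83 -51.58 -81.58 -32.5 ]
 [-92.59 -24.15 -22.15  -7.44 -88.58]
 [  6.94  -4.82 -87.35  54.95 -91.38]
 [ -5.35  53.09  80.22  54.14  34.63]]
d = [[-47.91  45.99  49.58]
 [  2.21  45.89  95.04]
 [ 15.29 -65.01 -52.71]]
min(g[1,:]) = -81.58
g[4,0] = -5.35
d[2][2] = -52.71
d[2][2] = -52.71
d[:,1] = [45.99, 45.89, -65.01]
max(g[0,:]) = 91.84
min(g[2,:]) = -92.59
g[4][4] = 34.63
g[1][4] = -32.5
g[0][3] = 91.84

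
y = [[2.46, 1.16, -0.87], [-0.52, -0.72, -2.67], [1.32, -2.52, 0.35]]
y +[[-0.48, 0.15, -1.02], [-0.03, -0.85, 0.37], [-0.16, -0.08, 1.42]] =[[1.98, 1.31, -1.89], [-0.55, -1.57, -2.3], [1.16, -2.6, 1.77]]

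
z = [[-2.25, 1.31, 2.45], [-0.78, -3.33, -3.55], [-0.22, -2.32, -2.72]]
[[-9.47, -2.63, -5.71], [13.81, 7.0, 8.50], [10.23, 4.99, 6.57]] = z @[[1.23, -0.51, -0.34], [-3.53, -0.79, 0.80], [-0.85, -1.12, -3.07]]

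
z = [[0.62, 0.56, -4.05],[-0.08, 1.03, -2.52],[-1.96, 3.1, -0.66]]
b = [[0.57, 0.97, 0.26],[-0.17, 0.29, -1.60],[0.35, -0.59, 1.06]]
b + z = [[1.19, 1.53, -3.79], [-0.25, 1.32, -4.12], [-1.61, 2.51, 0.4]]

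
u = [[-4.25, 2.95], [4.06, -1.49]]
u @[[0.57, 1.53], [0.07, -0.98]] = [[-2.22, -9.39], [2.21, 7.67]]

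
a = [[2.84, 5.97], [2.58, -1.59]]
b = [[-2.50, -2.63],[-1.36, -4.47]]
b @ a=[[-13.89, -10.74], [-15.40, -1.01]]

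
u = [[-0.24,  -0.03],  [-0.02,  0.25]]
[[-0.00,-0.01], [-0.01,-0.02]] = u@[[0.02, 0.03], [-0.04, -0.07]]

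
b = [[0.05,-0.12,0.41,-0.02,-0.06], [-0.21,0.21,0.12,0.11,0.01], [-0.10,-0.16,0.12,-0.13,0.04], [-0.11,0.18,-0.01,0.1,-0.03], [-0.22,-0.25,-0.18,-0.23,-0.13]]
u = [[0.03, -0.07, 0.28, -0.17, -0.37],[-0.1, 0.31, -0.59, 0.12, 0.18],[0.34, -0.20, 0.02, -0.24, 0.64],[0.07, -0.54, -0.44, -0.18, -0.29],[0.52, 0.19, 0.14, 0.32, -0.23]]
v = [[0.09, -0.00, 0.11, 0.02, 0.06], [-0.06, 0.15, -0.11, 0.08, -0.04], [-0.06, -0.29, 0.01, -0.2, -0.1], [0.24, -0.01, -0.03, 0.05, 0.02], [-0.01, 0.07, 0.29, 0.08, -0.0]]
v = u @ b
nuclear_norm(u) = 3.26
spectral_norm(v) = 0.42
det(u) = -0.06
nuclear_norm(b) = 1.47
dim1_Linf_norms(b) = [0.41, 0.21, 0.16, 0.18, 0.25]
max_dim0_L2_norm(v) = 0.33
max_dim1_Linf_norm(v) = 0.29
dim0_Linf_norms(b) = [0.22, 0.25, 0.41, 0.23, 0.13]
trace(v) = 0.30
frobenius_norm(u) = 1.57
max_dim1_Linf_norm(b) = 0.41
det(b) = 0.00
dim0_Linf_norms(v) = [0.24, 0.29, 0.29, 0.2, 0.1]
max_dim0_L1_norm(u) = 1.71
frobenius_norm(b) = 0.80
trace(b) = 0.35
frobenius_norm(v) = 0.60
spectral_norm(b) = 0.53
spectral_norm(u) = 0.89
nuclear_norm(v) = 1.11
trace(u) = -0.05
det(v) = 0.00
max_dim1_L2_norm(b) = 0.46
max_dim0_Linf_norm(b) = 0.41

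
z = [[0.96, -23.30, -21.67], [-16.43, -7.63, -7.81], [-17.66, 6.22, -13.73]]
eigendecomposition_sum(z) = [[14.21,-12.24,-5.88], [-5.71,4.92,2.36], [-7.93,6.83,3.28]] + [[-13.79, -8.07, -18.90], [-11.73, -6.87, -16.09], [-8.91, -5.21, -12.22]] + [[0.53, -2.99, 3.11], [1.01, -5.68, 5.91], [-0.82, 4.61, -4.79]]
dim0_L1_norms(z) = [35.05, 37.15, 43.21]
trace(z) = -20.40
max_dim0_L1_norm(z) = 43.21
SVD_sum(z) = [[-10.74, -16.18, -21.18], [-6.05, -9.12, -11.94], [-4.94, -7.44, -9.74]] + [[10.89, -8.11, 0.67],[-7.21, 5.37, -0.44],[-14.85, 11.06, -0.91]] + [[0.81, 0.99, -1.16], [-3.17, -3.88, 4.57], [2.13, 2.61, -3.07]]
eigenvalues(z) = [22.41, -32.87, -9.94]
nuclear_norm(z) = 68.57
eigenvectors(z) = [[-0.82, 0.68, -0.38],[0.33, 0.58, -0.72],[0.46, 0.44, 0.58]]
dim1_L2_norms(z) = [31.83, 19.73, 23.22]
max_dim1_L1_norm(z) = 45.93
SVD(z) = [[0.81, -0.55, 0.21], [0.46, 0.36, -0.81], [0.37, 0.75, 0.55]] @ diag([35.53198754416636, 24.68580822070936, 8.350091834917984]) @ [[-0.37,-0.56,-0.74], [-0.8,0.6,-0.05], [0.47,0.57,-0.67]]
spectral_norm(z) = 35.53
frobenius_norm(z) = 44.06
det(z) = 7324.16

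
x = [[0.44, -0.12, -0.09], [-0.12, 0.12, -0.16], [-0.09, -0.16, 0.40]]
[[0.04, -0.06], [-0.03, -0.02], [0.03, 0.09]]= x@ [[0.03,-0.1],[-0.20,-0.01],[-0.0,0.21]]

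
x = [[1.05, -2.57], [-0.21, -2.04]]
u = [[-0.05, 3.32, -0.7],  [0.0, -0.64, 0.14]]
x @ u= [[-0.05, 5.13, -1.09], [0.01, 0.61, -0.14]]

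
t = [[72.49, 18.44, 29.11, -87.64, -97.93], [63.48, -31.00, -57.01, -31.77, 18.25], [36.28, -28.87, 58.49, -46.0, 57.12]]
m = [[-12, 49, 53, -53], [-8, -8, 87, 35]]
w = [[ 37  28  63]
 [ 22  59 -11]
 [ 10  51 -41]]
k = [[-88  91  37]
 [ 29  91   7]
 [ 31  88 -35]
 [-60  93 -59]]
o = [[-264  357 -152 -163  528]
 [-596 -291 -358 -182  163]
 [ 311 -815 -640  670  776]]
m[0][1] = 49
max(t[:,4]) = 57.12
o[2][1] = -815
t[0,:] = [72.49, 18.44, 29.11, -87.64, -97.93]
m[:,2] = [53, 87]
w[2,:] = [10, 51, -41]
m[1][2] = 87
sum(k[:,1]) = 363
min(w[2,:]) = -41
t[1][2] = -57.01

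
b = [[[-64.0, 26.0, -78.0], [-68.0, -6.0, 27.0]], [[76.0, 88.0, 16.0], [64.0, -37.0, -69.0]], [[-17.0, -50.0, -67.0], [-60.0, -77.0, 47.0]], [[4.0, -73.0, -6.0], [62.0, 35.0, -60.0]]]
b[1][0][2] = 16.0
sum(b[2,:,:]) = -224.0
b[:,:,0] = [[-64.0, -68.0], [76.0, 64.0], [-17.0, -60.0], [4.0, 62.0]]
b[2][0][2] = -67.0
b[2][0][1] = -50.0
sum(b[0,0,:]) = -116.0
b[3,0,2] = -6.0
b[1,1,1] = -37.0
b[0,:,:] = [[-64.0, 26.0, -78.0], [-68.0, -6.0, 27.0]]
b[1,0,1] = 88.0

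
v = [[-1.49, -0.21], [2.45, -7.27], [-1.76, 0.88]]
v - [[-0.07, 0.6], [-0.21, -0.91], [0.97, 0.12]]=[[-1.42, -0.81], [2.66, -6.36], [-2.73, 0.76]]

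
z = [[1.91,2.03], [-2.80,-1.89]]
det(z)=2.074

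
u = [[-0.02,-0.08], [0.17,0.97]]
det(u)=-0.006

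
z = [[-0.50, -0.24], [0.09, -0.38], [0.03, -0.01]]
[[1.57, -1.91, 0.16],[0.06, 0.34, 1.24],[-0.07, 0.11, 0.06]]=z @ [[-2.76,3.82,1.11], [-0.80,0.00,-2.99]]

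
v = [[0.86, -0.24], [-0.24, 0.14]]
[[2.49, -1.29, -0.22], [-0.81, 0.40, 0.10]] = v@ [[2.43, -1.35, -0.10], [-1.65, 0.55, 0.54]]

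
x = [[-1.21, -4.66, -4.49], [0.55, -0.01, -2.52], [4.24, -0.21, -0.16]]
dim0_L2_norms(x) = [4.44, 4.66, 5.15]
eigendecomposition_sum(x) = [[(-0.69+2.28j), (-2.12-0.06j), (-2.33-1.01j)], [0.52+0.89j, -0.64+0.65j, -1.00+0.44j], [1.92+0.04j, 0.41+1.66j, -0.29+2.03j]] + [[-0.69-2.28j,  (-2.12+0.06j),  (-2.33+1.01j)], [0.52-0.89j,  -0.64-0.65j,  (-1-0.44j)], [1.92-0.04j,  0.41-1.66j,  -0.29-2.03j]] + [[(0.16+0j), -0.42-0.00j, 0.17+0.00j], [(-0.48-0j), 1.27+0.00j, -0.51-0.00j], [(0.39+0j), -1.03-0.00j, 0.42+0.00j]]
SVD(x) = [[-0.96, -0.03, 0.27], [-0.25, -0.25, -0.94], [0.09, -0.97, 0.23]] @ diag([6.81694733862624, 4.317809113805394, 1.7105126246642124]) @ [[0.21, 0.66, 0.73], [-0.97, 0.08, 0.21], [0.08, -0.75, 0.66]]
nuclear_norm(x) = 12.85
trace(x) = -1.38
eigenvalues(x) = [(-1.61+4.96j), (-1.61-4.96j), (1.85+0j)]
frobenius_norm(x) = 8.25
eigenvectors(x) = [[0.74+0.00j, 0.74-0.00j, (0.25+0j)], [(0.22-0.23j), 0.22+0.23j, (-0.75+0j)], [-0.16-0.57j, -0.16+0.57j, 0.61+0.00j]]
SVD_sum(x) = [[-1.36, -4.31, -4.76],[-0.36, -1.13, -1.25],[0.13, 0.41, 0.46]] + [[0.12, -0.01, -0.03],[1.04, -0.08, -0.22],[4.08, -0.33, -0.87]] + [[0.04, -0.34, 0.3], [-0.13, 1.20, -1.05], [0.03, -0.3, 0.26]]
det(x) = 50.35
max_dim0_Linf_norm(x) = 4.66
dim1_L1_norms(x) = [10.36, 3.08, 4.61]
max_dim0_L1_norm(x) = 7.17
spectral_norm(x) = 6.82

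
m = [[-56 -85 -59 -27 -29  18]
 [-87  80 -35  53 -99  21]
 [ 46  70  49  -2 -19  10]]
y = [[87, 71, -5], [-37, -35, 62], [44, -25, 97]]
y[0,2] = -5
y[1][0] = -37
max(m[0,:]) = 18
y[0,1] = 71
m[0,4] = -29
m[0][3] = -27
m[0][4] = -29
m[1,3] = 53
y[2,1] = -25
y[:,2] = [-5, 62, 97]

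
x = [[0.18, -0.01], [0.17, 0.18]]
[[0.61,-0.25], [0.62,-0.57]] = x @ [[3.4,-1.46], [0.25,-1.77]]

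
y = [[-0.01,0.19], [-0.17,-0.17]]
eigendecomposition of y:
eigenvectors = [[(0.73+0j), 0.73-0.00j],[-0.31+0.62j, -0.31-0.62j]]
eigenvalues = [(-0.09+0.16j), (-0.09-0.16j)]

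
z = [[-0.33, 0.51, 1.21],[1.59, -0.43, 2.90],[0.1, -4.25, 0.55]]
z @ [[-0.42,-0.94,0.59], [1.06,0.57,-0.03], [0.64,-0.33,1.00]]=[[1.45,  0.20,  1.0], [0.73,  -2.70,  3.85], [-4.20,  -2.7,  0.74]]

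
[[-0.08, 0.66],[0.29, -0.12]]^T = [[-0.08, 0.29], [0.66, -0.12]]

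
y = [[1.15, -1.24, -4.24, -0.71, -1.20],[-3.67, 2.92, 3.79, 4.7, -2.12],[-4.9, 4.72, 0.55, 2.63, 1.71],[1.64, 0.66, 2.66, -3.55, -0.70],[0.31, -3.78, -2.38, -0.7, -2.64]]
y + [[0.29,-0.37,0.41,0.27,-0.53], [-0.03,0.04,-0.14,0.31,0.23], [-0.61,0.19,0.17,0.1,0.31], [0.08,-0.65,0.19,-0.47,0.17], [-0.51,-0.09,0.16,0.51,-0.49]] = [[1.44,-1.61,-3.83,-0.44,-1.73], [-3.70,2.96,3.65,5.01,-1.89], [-5.51,4.91,0.72,2.73,2.02], [1.72,0.01,2.85,-4.02,-0.53], [-0.2,-3.87,-2.22,-0.19,-3.13]]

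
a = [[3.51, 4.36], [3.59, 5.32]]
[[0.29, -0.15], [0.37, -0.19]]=a @ [[-0.03, 0.02], [0.09, -0.05]]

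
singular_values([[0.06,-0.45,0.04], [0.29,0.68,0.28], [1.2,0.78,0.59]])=[1.71, 0.54, 0.09]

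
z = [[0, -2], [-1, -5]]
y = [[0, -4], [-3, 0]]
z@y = [[6, 0], [15, 4]]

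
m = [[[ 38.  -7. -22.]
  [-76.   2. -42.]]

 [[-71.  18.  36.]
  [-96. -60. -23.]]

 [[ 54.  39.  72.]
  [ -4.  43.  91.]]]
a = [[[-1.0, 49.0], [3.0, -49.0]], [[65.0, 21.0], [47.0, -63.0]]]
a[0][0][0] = -1.0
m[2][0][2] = 72.0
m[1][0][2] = 36.0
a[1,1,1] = -63.0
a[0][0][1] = 49.0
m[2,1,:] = [-4.0, 43.0, 91.0]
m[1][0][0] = -71.0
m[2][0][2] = 72.0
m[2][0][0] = 54.0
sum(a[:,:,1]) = -42.0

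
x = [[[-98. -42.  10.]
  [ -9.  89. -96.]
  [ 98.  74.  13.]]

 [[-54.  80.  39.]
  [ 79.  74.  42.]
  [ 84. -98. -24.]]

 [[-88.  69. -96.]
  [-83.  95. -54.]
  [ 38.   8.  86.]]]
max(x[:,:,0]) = 98.0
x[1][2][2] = -24.0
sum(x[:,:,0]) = -33.0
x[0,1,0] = -9.0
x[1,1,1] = 74.0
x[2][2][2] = 86.0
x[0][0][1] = -42.0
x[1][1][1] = 74.0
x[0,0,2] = 10.0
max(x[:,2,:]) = 98.0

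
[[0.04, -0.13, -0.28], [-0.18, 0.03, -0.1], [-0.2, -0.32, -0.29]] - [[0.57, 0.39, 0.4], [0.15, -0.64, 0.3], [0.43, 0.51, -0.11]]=[[-0.53, -0.52, -0.68],[-0.33, 0.67, -0.4],[-0.63, -0.83, -0.18]]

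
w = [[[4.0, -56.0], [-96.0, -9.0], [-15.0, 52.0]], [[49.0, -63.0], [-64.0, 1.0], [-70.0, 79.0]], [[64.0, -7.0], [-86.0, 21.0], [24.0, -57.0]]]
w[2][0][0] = 64.0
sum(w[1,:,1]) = 17.0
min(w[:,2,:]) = -70.0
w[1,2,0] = -70.0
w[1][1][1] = 1.0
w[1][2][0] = -70.0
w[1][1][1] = 1.0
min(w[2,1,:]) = -86.0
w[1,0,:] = [49.0, -63.0]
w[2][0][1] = -7.0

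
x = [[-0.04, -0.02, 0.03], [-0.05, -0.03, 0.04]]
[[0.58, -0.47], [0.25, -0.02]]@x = [[0.0,  0.00,  -0.0], [-0.01,  -0.00,  0.01]]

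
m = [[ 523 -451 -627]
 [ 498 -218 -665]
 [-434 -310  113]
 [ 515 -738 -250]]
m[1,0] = 498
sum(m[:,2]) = -1429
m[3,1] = -738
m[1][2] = -665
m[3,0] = 515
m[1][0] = 498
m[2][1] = -310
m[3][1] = -738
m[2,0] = -434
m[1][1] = -218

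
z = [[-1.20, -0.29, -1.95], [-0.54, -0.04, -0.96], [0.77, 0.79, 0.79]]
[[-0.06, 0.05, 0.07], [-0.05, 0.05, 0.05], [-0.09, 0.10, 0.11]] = z@[[0.01, -0.01, -0.01], [-0.17, 0.19, 0.21], [0.05, -0.05, -0.06]]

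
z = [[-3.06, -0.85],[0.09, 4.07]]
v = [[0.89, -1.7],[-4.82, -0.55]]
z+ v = [[-2.17, -2.55], [-4.73, 3.52]]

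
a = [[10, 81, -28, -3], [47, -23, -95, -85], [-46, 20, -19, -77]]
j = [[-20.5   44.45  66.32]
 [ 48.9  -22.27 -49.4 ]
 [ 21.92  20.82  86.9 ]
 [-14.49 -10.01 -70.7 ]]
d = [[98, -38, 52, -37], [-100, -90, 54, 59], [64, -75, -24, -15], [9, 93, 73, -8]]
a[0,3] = -3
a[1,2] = -95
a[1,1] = -23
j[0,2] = 66.32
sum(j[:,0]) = 35.83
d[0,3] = -37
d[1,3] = 59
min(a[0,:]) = -28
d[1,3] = 59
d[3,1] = 93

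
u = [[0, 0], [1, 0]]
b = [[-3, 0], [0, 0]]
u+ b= [[-3, 0], [1, 0]]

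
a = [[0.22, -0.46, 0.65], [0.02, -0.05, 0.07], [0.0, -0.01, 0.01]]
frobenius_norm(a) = 0.83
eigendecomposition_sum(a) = [[0.22-0.00j, -0.48+0.00j, 0.66-0.00j], [0.02-0.00j, -0.04+0.00j, (0.06-0j)], [(-0+0j), 0.00-0.00j, -0.00+0.00j]] + [[(-0-0j),  (0.01+0.01j),  (-0.01-0.01j)], [-0j,  -0.00+0.00j,  (0.01-0j)], [0.00-0.00j,  -0.01+0.00j,  (0.01+0j)]] + [[-0.00+0.00j,(0.01-0.01j),(-0.01+0.01j)], [0.00+0.00j,-0.00-0.00j,(0.01+0j)], [0j,-0.01-0.00j,0.01-0.00j]]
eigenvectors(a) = [[1.00+0.00j, -0.76+0.00j, (-0.76-0j)],[(0.09+0j), (0.08-0.45j), (0.08+0.45j)],[-0.01+0.00j, (0.32-0.33j), 0.32+0.33j]]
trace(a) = 0.18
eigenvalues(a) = [(0.18+0j), 0.01j, -0.01j]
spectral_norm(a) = 0.83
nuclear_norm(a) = 0.84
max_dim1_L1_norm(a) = 1.33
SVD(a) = [[-0.99, 0.08, 0.07], [-0.11, -0.62, -0.78], [-0.02, -0.78, 0.63]] @ diag([0.8309436884978361, 0.005558701915876251, 0.0012989913861853912]) @ [[-0.27,0.56,-0.79],[0.89,0.45,0.02],[0.36,-0.7,-0.62]]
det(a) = 0.00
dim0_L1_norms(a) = [0.24, 0.52, 0.73]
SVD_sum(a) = [[0.22, -0.46, 0.65], [0.02, -0.05, 0.07], [0.00, -0.01, 0.01]] + [[0.0, 0.0, 0.0], [-0.00, -0.0, -0.00], [-0.00, -0.0, -0.0]] + [[0.00, -0.0, -0.0], [-0.00, 0.00, 0.00], [0.00, -0.00, -0.00]]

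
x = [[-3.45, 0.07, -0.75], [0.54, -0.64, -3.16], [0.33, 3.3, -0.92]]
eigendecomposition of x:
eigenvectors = [[(0.99+0j), -0.07+0.10j, -0.07-0.10j], [-0.14+0.00j, (0.04+0.69j), 0.04-0.69j], [(0.05+0j), 0.71+0.00j, 0.71-0.00j]]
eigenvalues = [(-3.5+0j), (-0.76+3.28j), (-0.76-3.28j)]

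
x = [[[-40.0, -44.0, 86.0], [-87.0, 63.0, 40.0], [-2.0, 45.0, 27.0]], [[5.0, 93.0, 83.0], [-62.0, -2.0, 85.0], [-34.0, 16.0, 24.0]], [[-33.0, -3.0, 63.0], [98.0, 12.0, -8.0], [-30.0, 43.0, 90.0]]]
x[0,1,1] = 63.0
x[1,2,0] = -34.0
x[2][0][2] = 63.0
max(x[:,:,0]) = 98.0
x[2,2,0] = -30.0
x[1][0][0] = 5.0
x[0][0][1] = -44.0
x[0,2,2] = 27.0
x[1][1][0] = -62.0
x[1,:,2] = [83.0, 85.0, 24.0]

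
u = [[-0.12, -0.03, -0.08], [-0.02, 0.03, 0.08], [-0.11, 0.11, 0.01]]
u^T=[[-0.12, -0.02, -0.11], [-0.03, 0.03, 0.11], [-0.08, 0.08, 0.01]]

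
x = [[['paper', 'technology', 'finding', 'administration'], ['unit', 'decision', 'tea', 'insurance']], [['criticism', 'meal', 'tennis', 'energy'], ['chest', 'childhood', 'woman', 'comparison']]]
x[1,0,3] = 'energy'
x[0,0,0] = 'paper'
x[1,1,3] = 'comparison'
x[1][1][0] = 'chest'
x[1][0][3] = 'energy'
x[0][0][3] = 'administration'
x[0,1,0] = 'unit'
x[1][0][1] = 'meal'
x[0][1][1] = 'decision'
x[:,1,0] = ['unit', 'chest']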